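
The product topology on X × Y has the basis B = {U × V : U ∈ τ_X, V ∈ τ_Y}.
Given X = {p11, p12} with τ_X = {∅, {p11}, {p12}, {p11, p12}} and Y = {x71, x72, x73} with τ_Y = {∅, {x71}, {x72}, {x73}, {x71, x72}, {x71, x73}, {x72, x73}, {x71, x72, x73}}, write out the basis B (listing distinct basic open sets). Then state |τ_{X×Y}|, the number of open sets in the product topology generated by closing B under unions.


Basis B = {∅ × ∅, {p11} × {x71}, {p11} × {x72}, {p11} × {x73}, {p12} × {x71}, {p12} × {x72}, {p12} × {x73}, {p11} × {x71, x72}, {p11} × {x71, x73}, {p11, p12} × {x71}, {p11} × {x72, x73}, {p11, p12} × {x72}, {p11, p12} × {x73}, {p12} × {x71, x72}, {p12} × {x71, x73}, {p12} × {x72, x73}, {p11} × {x71, x72, x73}, {p12} × {x71, x72, x73}, {p11, p12} × {x71, x72}, {p11, p12} × {x71, x73}, {p11, p12} × {x72, x73}, {p11, p12} × {x71, x72, x73}}; |τ_{X×Y}| = 64.

Enumerate products U × V with U ∈ τ_X, V ∈ τ_Y (deduplicated):
  ∅ × ∅ = {} (∅)
  {p11} × {x71} = {(p11,x71)}
  {p11} × {x72} = {(p11,x72)}
  {p11} × {x73} = {(p11,x73)}
  {p12} × {x71} = {(p12,x71)}
  {p12} × {x72} = {(p12,x72)}
  {p12} × {x73} = {(p12,x73)}
  {p11} × {x71, x72} = {(p11,x71), (p11,x72)}
  {p11} × {x71, x73} = {(p11,x71), (p11,x73)}
  {p11, p12} × {x71} = {(p11,x71), (p12,x71)}
  {p11} × {x72, x73} = {(p11,x72), (p11,x73)}
  {p11, p12} × {x72} = {(p11,x72), (p12,x72)}
  {p11, p12} × {x73} = {(p11,x73), (p12,x73)}
  {p12} × {x71, x72} = {(p12,x71), (p12,x72)}
  {p12} × {x71, x73} = {(p12,x71), (p12,x73)}
  {p12} × {x72, x73} = {(p12,x72), (p12,x73)}
  {p11} × {x71, x72, x73} = {(p11,x71), (p11,x72), (p11,x73)}
  {p12} × {x71, x72, x73} = {(p12,x71), (p12,x72), (p12,x73)}
  {p11, p12} × {x71, x72} = {(p11,x71), (p11,x72), (p12,x71), (p12,x72)}
  {p11, p12} × {x71, x73} = {(p11,x71), (p11,x73), (p12,x71), (p12,x73)}
  {p11, p12} × {x72, x73} = {(p11,x72), (p11,x73), (p12,x72), (p12,x73)}
  {p11, p12} × {x71, x72, x73} = {(p11,x71), (p11,x72), (p11,x73), (p12,x71), (p12,x72), (p12,x73)}
These 22 distinct sets form the basis B.
Close under arbitrary unions to get τ_{X×Y}; counting gives |τ_{X×Y}| = 64.


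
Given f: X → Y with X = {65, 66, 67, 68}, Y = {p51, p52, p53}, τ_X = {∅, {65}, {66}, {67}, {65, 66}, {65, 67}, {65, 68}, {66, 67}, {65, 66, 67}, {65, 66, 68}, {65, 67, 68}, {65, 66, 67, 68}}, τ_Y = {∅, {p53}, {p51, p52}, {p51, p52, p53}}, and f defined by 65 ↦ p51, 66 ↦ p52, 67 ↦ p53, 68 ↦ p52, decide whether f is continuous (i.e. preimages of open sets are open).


f IS continuous.

Compute f^{-1}(U) for each U ∈ τ_Y:
  U = ∅: f^{-1}(U) = ∅ ∈ τ_X ✓.
  U = {p53}: f^{-1}(U) = {67} ∈ τ_X ✓.
  U = {p51, p52}: f^{-1}(U) = {65, 66, 68} ∈ τ_X ✓.
  U = {p51, p52, p53}: f^{-1}(U) = {65, 66, 67, 68} ∈ τ_X ✓.
Every preimage lies in τ_X, so f IS continuous.


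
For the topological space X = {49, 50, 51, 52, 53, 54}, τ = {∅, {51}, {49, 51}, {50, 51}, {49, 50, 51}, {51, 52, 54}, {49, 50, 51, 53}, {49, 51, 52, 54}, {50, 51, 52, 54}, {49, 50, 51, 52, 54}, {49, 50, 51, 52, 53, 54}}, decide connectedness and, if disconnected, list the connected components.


(X, τ) is connected.

Find clopen sets (U ∈ τ with X ∖ U ∈ τ):
  U = ∅, X ∖ U = {49, 50, 51, 52, 53, 54} — both open, so U is clopen.
  U = {49, 50, 51, 52, 53, 54}, X ∖ U = ∅ — both open, so U is clopen.
Only trivial clopens (∅ and X) exist, so (X, τ) is connected.
Compute connected components by grouping points that agree on all clopens:
  component: {49, 50, 51, 52, 53, 54}


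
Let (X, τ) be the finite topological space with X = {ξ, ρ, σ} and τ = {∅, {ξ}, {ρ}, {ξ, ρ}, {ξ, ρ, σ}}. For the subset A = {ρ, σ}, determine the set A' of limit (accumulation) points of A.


A' = {σ}

For each x ∈ X, list the open sets U ∈ τ with x ∈ U, then check whether U ∩ (A ∖ {x}) ≠ ∅ for every such U.
  x = ξ: open {ξ} ∋ x has {ξ} ∩ (A ∖ {ξ}) = ∅, so x is NOT a limit point.
  x = ρ: open {ρ} ∋ x has {ρ} ∩ (A ∖ {ρ}) = ∅, so x is NOT a limit point.
  x = σ: opens ∋ x are {ξ, ρ, σ}; each meets A ∖ {σ}, so x IS a limit point.
Collecting: A' = {σ}.


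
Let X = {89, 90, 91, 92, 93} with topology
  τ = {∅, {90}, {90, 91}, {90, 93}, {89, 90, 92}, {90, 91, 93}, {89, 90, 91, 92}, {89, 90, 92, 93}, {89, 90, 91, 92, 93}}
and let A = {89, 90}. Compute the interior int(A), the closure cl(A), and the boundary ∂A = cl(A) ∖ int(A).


int(A) = {90}, cl(A) = {89, 90, 91, 92, 93}, ∂A = {89, 91, 92, 93}.

Closed sets in (X, τ) are complements of opens:
  closed(X, τ) = {∅, {91}, {93}, {89, 92}, {91, 93}, {89, 91, 92}, {89, 92, 93}, {89, 91, 92, 93}, {89, 90, 91, 92, 93}}.
int(A) = ⋃ {U ∈ τ : U ⊆ A}. Opens contained in A: ∅, {90}.
Taking the union of these: int(A) = {90}.
cl(A) = ⋂ {C closed : A ⊆ C}. Closed sets containing A: {89, 90, 91, 92, 93}.
Intersecting these: cl(A) = {89, 90, 91, 92, 93}.
∂A = cl(A) ∖ int(A) = {89, 90, 91, 92, 93} ∖ {90} = {89, 91, 92, 93}.


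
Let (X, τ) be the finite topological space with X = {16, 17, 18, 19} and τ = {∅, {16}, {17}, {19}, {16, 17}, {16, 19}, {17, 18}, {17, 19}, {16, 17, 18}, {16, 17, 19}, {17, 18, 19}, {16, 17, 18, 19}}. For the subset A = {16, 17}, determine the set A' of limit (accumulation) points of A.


A' = {18}

For each x ∈ X, list the open sets U ∈ τ with x ∈ U, then check whether U ∩ (A ∖ {x}) ≠ ∅ for every such U.
  x = 16: open {16} ∋ x has {16} ∩ (A ∖ {16}) = ∅, so x is NOT a limit point.
  x = 17: open {17} ∋ x has {17} ∩ (A ∖ {17}) = ∅, so x is NOT a limit point.
  x = 18: opens ∋ x are {17, 18}, {16, 17, 18}, {17, 18, 19}, {16, 17, 18, 19}; each meets A ∖ {18}, so x IS a limit point.
  x = 19: open {19} ∋ x has {19} ∩ (A ∖ {19}) = ∅, so x is NOT a limit point.
Collecting: A' = {18}.


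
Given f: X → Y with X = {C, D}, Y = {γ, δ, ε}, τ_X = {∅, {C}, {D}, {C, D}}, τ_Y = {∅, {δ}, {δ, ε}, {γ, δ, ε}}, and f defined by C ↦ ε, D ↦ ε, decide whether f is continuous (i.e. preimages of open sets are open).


f IS continuous.

Compute f^{-1}(U) for each U ∈ τ_Y:
  U = ∅: f^{-1}(U) = ∅ ∈ τ_X ✓.
  U = {δ}: f^{-1}(U) = ∅ ∈ τ_X ✓.
  U = {δ, ε}: f^{-1}(U) = {C, D} ∈ τ_X ✓.
  U = {γ, δ, ε}: f^{-1}(U) = {C, D} ∈ τ_X ✓.
Every preimage lies in τ_X, so f IS continuous.


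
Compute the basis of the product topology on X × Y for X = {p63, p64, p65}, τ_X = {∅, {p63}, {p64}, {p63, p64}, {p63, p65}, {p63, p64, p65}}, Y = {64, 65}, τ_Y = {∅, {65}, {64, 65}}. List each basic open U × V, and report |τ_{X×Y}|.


Basis B = {∅ × ∅, {p63} × {65}, {p64} × {65}, {p63} × {64, 65}, {p63, p64} × {65}, {p63, p65} × {65}, {p64} × {64, 65}, {p63, p64, p65} × {65}, {p63, p64} × {64, 65}, {p63, p65} × {64, 65}, {p63, p64, p65} × {64, 65}}; |τ_{X×Y}| = 18.

Enumerate products U × V with U ∈ τ_X, V ∈ τ_Y (deduplicated):
  ∅ × ∅ = {} (∅)
  {p63} × {65} = {(p63,65)}
  {p64} × {65} = {(p64,65)}
  {p63} × {64, 65} = {(p63,64), (p63,65)}
  {p63, p64} × {65} = {(p63,65), (p64,65)}
  {p63, p65} × {65} = {(p63,65), (p65,65)}
  {p64} × {64, 65} = {(p64,64), (p64,65)}
  {p63, p64, p65} × {65} = {(p63,65), (p64,65), (p65,65)}
  {p63, p64} × {64, 65} = {(p63,64), (p63,65), (p64,64), (p64,65)}
  {p63, p65} × {64, 65} = {(p63,64), (p63,65), (p65,64), (p65,65)}
  {p63, p64, p65} × {64, 65} = {(p63,64), (p63,65), (p64,64), (p64,65), (p65,64), (p65,65)}
These 11 distinct sets form the basis B.
Close under arbitrary unions to get τ_{X×Y}; counting gives |τ_{X×Y}| = 18.


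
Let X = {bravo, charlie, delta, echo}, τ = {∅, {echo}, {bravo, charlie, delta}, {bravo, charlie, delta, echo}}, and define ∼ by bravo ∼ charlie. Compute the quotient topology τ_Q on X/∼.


X/∼ = {[bravo=charlie], [delta], [echo]}; |τ_Q| = 4.

Equivalence classes: [bravo=charlie], [delta], [echo].
Quotient map π: X → X/∼ sends bravo ↦ [bravo=charlie], charlie ↦ [bravo=charlie], delta ↦ [delta], echo ↦ [echo].
For each subset V ⊆ X/∼, compute π^{-1}(V) ⊆ X and check whether π^{-1}(V) ∈ τ. V is open in τ_Q iff π^{-1}(V) ∈ τ.
  V = {}: π^{-1}(V) = ∅ ∈ τ ✓.
  V = {[bravo=charlie]}: π^{-1}(V) = {bravo, charlie} ∉ τ ✗.
  V = {[delta]}: π^{-1}(V) = {delta} ∉ τ ✗.
  V = {[bravo=charlie], [delta]}: π^{-1}(V) = {bravo, charlie, delta} ∈ τ ✓.
  V = {[echo]}: π^{-1}(V) = {echo} ∈ τ ✓.
  V = {[bravo=charlie], [echo]}: π^{-1}(V) = {bravo, charlie, echo} ∉ τ ✗.
  V = {[delta], [echo]}: π^{-1}(V) = {delta, echo} ∉ τ ✗.
  V = {[bravo=charlie], [delta], [echo]}: π^{-1}(V) = {bravo, charlie, delta, echo} ∈ τ ✓.
Open sets in the quotient: τ_Q = {{}, {[bravo=charlie], [delta]}, {[echo]}, {[bravo=charlie], [delta], [echo]}} (4 elements).


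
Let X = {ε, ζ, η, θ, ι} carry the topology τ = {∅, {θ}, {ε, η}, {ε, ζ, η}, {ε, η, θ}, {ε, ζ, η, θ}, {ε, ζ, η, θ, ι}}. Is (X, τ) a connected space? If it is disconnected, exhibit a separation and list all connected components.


(X, τ) is connected.

Find clopen sets (U ∈ τ with X ∖ U ∈ τ):
  U = ∅, X ∖ U = {ε, ζ, η, θ, ι} — both open, so U is clopen.
  U = {ε, ζ, η, θ, ι}, X ∖ U = ∅ — both open, so U is clopen.
Only trivial clopens (∅ and X) exist, so (X, τ) is connected.
Compute connected components by grouping points that agree on all clopens:
  component: {ε, ζ, η, θ, ι}


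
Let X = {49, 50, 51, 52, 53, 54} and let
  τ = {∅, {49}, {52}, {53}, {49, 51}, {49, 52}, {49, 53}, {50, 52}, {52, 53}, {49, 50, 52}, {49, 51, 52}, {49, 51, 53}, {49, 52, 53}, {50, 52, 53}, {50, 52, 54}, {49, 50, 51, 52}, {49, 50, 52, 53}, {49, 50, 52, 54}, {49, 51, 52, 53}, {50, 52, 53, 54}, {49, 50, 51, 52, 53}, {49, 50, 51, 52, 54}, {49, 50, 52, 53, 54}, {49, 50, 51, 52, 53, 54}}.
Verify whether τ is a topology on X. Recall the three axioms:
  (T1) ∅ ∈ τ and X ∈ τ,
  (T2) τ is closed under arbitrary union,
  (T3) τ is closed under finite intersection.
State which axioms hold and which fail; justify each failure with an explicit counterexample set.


τ IS a topology on X.

Axiom (T1): ∅ ∈ τ? Yes; X ∈ τ? Yes.
Axiom (T2/T3): check pairwise unions and intersections of members of τ.
All pairwise intersections and unions checked — each lies in τ. Therefore τ satisfies (T1), (T2), (T3): it IS a topology on X.


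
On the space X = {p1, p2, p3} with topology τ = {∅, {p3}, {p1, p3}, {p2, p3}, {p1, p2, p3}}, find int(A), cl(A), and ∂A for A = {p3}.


int(A) = {p3}, cl(A) = {p1, p2, p3}, ∂A = {p1, p2}.

Closed sets in (X, τ) are complements of opens:
  closed(X, τ) = {∅, {p1}, {p2}, {p1, p2}, {p1, p2, p3}}.
int(A) = ⋃ {U ∈ τ : U ⊆ A}. Opens contained in A: ∅, {p3}.
Taking the union of these: int(A) = {p3}.
cl(A) = ⋂ {C closed : A ⊆ C}. Closed sets containing A: {p1, p2, p3}.
Intersecting these: cl(A) = {p1, p2, p3}.
∂A = cl(A) ∖ int(A) = {p1, p2, p3} ∖ {p3} = {p1, p2}.


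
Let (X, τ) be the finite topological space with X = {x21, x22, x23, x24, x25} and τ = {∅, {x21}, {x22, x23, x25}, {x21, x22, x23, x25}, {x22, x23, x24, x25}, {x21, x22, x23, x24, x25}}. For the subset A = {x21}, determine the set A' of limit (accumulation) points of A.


A' = ∅

For each x ∈ X, list the open sets U ∈ τ with x ∈ U, then check whether U ∩ (A ∖ {x}) ≠ ∅ for every such U.
  x = x21: open {x21} ∋ x has {x21} ∩ (A ∖ {x21}) = ∅, so x is NOT a limit point.
  x = x22: open {x22, x23, x25} ∋ x has {x22, x23, x25} ∩ (A ∖ {x22}) = ∅, so x is NOT a limit point.
  x = x23: open {x22, x23, x25} ∋ x has {x22, x23, x25} ∩ (A ∖ {x23}) = ∅, so x is NOT a limit point.
  x = x24: open {x22, x23, x24, x25} ∋ x has {x22, x23, x24, x25} ∩ (A ∖ {x24}) = ∅, so x is NOT a limit point.
  x = x25: open {x22, x23, x25} ∋ x has {x22, x23, x25} ∩ (A ∖ {x25}) = ∅, so x is NOT a limit point.
Collecting: A' = ∅.


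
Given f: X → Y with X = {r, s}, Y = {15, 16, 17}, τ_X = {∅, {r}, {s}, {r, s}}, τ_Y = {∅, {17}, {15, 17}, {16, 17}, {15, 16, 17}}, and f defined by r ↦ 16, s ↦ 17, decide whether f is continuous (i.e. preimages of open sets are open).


f IS continuous.

Compute f^{-1}(U) for each U ∈ τ_Y:
  U = ∅: f^{-1}(U) = ∅ ∈ τ_X ✓.
  U = {17}: f^{-1}(U) = {s} ∈ τ_X ✓.
  U = {15, 17}: f^{-1}(U) = {s} ∈ τ_X ✓.
  U = {16, 17}: f^{-1}(U) = {r, s} ∈ τ_X ✓.
  U = {15, 16, 17}: f^{-1}(U) = {r, s} ∈ τ_X ✓.
Every preimage lies in τ_X, so f IS continuous.


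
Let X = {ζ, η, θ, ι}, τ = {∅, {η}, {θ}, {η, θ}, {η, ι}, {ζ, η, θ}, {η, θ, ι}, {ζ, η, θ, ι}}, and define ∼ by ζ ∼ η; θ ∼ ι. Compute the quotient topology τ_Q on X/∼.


X/∼ = {[ζ=η], [θ=ι]}; |τ_Q| = 2.

Equivalence classes: [ζ=η], [θ=ι].
Quotient map π: X → X/∼ sends ζ ↦ [ζ=η], η ↦ [ζ=η], θ ↦ [θ=ι], ι ↦ [θ=ι].
For each subset V ⊆ X/∼, compute π^{-1}(V) ⊆ X and check whether π^{-1}(V) ∈ τ. V is open in τ_Q iff π^{-1}(V) ∈ τ.
  V = {}: π^{-1}(V) = ∅ ∈ τ ✓.
  V = {[ζ=η]}: π^{-1}(V) = {ζ, η} ∉ τ ✗.
  V = {[θ=ι]}: π^{-1}(V) = {θ, ι} ∉ τ ✗.
  V = {[ζ=η], [θ=ι]}: π^{-1}(V) = {ζ, η, θ, ι} ∈ τ ✓.
Open sets in the quotient: τ_Q = {{}, {[ζ=η], [θ=ι]}} (2 elements).


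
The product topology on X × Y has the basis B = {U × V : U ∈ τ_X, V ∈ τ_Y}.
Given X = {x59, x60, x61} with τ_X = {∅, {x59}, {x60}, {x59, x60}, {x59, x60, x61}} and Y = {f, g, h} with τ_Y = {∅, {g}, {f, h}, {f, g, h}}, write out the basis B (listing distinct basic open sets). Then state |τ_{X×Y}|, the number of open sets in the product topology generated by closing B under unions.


Basis B = {∅ × ∅, {x59} × {g}, {x60} × {g}, {x59} × {f, h}, {x59, x60} × {g}, {x60} × {f, h}, {x59} × {f, g, h}, {x59, x60, x61} × {g}, {x60} × {f, g, h}, {x59, x60} × {f, h}, {x59, x60} × {f, g, h}, {x59, x60, x61} × {f, h}, {x59, x60, x61} × {f, g, h}}; |τ_{X×Y}| = 25.

Enumerate products U × V with U ∈ τ_X, V ∈ τ_Y (deduplicated):
  ∅ × ∅ = {} (∅)
  {x59} × {g} = {(x59,g)}
  {x60} × {g} = {(x60,g)}
  {x59} × {f, h} = {(x59,f), (x59,h)}
  {x59, x60} × {g} = {(x59,g), (x60,g)}
  {x60} × {f, h} = {(x60,f), (x60,h)}
  {x59} × {f, g, h} = {(x59,f), (x59,g), (x59,h)}
  {x59, x60, x61} × {g} = {(x59,g), (x60,g), (x61,g)}
  {x60} × {f, g, h} = {(x60,f), (x60,g), (x60,h)}
  {x59, x60} × {f, h} = {(x59,f), (x59,h), (x60,f), (x60,h)}
  {x59, x60} × {f, g, h} = {(x59,f), (x59,g), (x59,h), (x60,f), (x60,g), (x60,h)}
  {x59, x60, x61} × {f, h} = {(x59,f), (x59,h), (x60,f), (x60,h), (x61,f), (x61,h)}
  {x59, x60, x61} × {f, g, h} = {(x59,f), (x59,g), (x59,h), (x60,f), (x60,g), (x60,h), (x61,f), (x61,g), (x61,h)}
These 13 distinct sets form the basis B.
Close under arbitrary unions to get τ_{X×Y}; counting gives |τ_{X×Y}| = 25.


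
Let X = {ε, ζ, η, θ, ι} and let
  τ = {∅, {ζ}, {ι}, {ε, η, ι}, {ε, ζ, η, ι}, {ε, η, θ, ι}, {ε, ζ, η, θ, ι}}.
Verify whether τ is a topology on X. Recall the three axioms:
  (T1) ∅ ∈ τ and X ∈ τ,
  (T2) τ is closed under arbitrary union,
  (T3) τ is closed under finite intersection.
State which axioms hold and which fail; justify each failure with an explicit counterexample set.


τ is NOT a topology on X.

Axiom (T1): ∅ ∈ τ? Yes; X ∈ τ? Yes.
Axiom (T2/T3): check pairwise unions and intersections of members of τ.
Counterexample for (T2): {ζ} ∪ {ι} = {ζ, ι} ∉ τ. Therefore τ is NOT a topology.


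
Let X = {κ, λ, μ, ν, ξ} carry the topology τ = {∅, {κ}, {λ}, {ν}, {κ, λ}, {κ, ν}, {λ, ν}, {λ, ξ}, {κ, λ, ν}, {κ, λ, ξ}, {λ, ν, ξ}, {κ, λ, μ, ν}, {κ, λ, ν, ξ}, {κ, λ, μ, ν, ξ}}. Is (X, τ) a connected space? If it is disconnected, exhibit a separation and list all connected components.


(X, τ) is connected.

Find clopen sets (U ∈ τ with X ∖ U ∈ τ):
  U = ∅, X ∖ U = {κ, λ, μ, ν, ξ} — both open, so U is clopen.
  U = {κ, λ, μ, ν, ξ}, X ∖ U = ∅ — both open, so U is clopen.
Only trivial clopens (∅ and X) exist, so (X, τ) is connected.
Compute connected components by grouping points that agree on all clopens:
  component: {κ, λ, μ, ν, ξ}


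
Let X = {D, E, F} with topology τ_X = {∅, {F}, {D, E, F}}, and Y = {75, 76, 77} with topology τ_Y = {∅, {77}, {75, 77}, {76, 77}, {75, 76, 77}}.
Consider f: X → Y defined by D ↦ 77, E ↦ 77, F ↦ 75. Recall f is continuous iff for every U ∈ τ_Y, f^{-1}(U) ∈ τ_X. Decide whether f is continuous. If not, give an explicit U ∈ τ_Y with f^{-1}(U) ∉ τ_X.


f is NOT continuous.

Compute f^{-1}(U) for each U ∈ τ_Y:
  U = ∅: f^{-1}(U) = ∅ ∈ τ_X ✓.
  U = {77}: f^{-1}(U) = {D, E} ∉ τ_X ✗.
  U = {75, 77}: f^{-1}(U) = {D, E, F} ∈ τ_X ✓.
  U = {76, 77}: f^{-1}(U) = {D, E} ∉ τ_X ✗.
  U = {75, 76, 77}: f^{-1}(U) = {D, E, F} ∈ τ_X ✓.
Found U = {77} with f^{-1}(U) = {D, E} not in τ_X. Therefore f is NOT continuous.


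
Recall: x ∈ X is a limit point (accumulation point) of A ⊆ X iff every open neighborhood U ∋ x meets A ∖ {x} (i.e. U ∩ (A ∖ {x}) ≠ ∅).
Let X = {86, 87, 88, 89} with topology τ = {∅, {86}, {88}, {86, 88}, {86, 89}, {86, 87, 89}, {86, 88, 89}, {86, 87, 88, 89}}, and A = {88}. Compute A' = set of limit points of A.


A' = ∅

For each x ∈ X, list the open sets U ∈ τ with x ∈ U, then check whether U ∩ (A ∖ {x}) ≠ ∅ for every such U.
  x = 86: open {86} ∋ x has {86} ∩ (A ∖ {86}) = ∅, so x is NOT a limit point.
  x = 87: open {86, 87, 89} ∋ x has {86, 87, 89} ∩ (A ∖ {87}) = ∅, so x is NOT a limit point.
  x = 88: open {88} ∋ x has {88} ∩ (A ∖ {88}) = ∅, so x is NOT a limit point.
  x = 89: open {86, 89} ∋ x has {86, 89} ∩ (A ∖ {89}) = ∅, so x is NOT a limit point.
Collecting: A' = ∅.


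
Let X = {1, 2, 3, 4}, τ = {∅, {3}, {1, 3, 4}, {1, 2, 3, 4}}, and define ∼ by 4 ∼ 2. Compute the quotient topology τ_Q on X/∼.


X/∼ = {[1], [2=4], [3]}; |τ_Q| = 3.

Equivalence classes: [1], [2=4], [3].
Quotient map π: X → X/∼ sends 1 ↦ [1], 2 ↦ [2=4], 3 ↦ [3], 4 ↦ [2=4].
For each subset V ⊆ X/∼, compute π^{-1}(V) ⊆ X and check whether π^{-1}(V) ∈ τ. V is open in τ_Q iff π^{-1}(V) ∈ τ.
  V = {}: π^{-1}(V) = ∅ ∈ τ ✓.
  V = {[1]}: π^{-1}(V) = {1} ∉ τ ✗.
  V = {[2=4]}: π^{-1}(V) = {2, 4} ∉ τ ✗.
  V = {[1], [2=4]}: π^{-1}(V) = {1, 2, 4} ∉ τ ✗.
  V = {[3]}: π^{-1}(V) = {3} ∈ τ ✓.
  V = {[1], [3]}: π^{-1}(V) = {1, 3} ∉ τ ✗.
  V = {[2=4], [3]}: π^{-1}(V) = {2, 3, 4} ∉ τ ✗.
  V = {[1], [2=4], [3]}: π^{-1}(V) = {1, 2, 3, 4} ∈ τ ✓.
Open sets in the quotient: τ_Q = {{}, {[3]}, {[1], [2=4], [3]}} (3 elements).


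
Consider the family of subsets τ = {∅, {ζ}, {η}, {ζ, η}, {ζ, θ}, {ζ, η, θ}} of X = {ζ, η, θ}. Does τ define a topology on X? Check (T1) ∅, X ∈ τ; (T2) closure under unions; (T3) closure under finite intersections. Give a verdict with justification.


τ IS a topology on X.

Axiom (T1): ∅ ∈ τ? Yes; X ∈ τ? Yes.
Axiom (T2/T3): check pairwise unions and intersections of members of τ.
All pairwise intersections and unions checked — each lies in τ. Therefore τ satisfies (T1), (T2), (T3): it IS a topology on X.


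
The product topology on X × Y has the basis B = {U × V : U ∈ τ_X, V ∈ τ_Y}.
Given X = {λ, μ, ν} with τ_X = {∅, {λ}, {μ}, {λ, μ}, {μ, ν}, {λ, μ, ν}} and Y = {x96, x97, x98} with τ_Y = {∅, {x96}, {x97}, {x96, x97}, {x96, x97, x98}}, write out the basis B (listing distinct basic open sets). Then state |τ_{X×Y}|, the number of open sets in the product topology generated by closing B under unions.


Basis B = {∅ × ∅, {λ} × {x96}, {λ} × {x97}, {μ} × {x96}, {μ} × {x97}, {λ} × {x96, x97}, {λ, μ} × {x96}, {λ, μ} × {x97}, {μ} × {x96, x97}, {μ, ν} × {x96}, {μ, ν} × {x97}, {λ} × {x96, x97, x98}, {λ, μ, ν} × {x96}, {λ, μ, ν} × {x97}, {μ} × {x96, x97, x98}, {λ, μ} × {x96, x97}, {μ, ν} × {x96, x97}, {λ, μ} × {x96, x97, x98}, {λ, μ, ν} × {x96, x97}, {μ, ν} × {x96, x97, x98}, {λ, μ, ν} × {x96, x97, x98}}; |τ_{X×Y}| = 70.

Enumerate products U × V with U ∈ τ_X, V ∈ τ_Y (deduplicated):
  ∅ × ∅ = {} (∅)
  {λ} × {x96} = {(λ,x96)}
  {λ} × {x97} = {(λ,x97)}
  {μ} × {x96} = {(μ,x96)}
  {μ} × {x97} = {(μ,x97)}
  {λ} × {x96, x97} = {(λ,x96), (λ,x97)}
  {λ, μ} × {x96} = {(λ,x96), (μ,x96)}
  {λ, μ} × {x97} = {(λ,x97), (μ,x97)}
  {μ} × {x96, x97} = {(μ,x96), (μ,x97)}
  {μ, ν} × {x96} = {(μ,x96), (ν,x96)}
  {μ, ν} × {x97} = {(μ,x97), (ν,x97)}
  {λ} × {x96, x97, x98} = {(λ,x96), (λ,x97), (λ,x98)}
  {λ, μ, ν} × {x96} = {(λ,x96), (μ,x96), (ν,x96)}
  {λ, μ, ν} × {x97} = {(λ,x97), (μ,x97), (ν,x97)}
  {μ} × {x96, x97, x98} = {(μ,x96), (μ,x97), (μ,x98)}
  {λ, μ} × {x96, x97} = {(λ,x96), (λ,x97), (μ,x96), (μ,x97)}
  {μ, ν} × {x96, x97} = {(μ,x96), (μ,x97), (ν,x96), (ν,x97)}
  {λ, μ} × {x96, x97, x98} = {(λ,x96), (λ,x97), (λ,x98), (μ,x96), (μ,x97), (μ,x98)}
  {λ, μ, ν} × {x96, x97} = {(λ,x96), (λ,x97), (μ,x96), (μ,x97), (ν,x96), (ν,x97)}
  {μ, ν} × {x96, x97, x98} = {(μ,x96), (μ,x97), (μ,x98), (ν,x96), (ν,x97), (ν,x98)}
  {λ, μ, ν} × {x96, x97, x98} = {(λ,x96), (λ,x97), (λ,x98), (μ,x96), (μ,x97), (μ,x98), (ν,x96), (ν,x97), (ν,x98)}
These 21 distinct sets form the basis B.
Close under arbitrary unions to get τ_{X×Y}; counting gives |τ_{X×Y}| = 70.


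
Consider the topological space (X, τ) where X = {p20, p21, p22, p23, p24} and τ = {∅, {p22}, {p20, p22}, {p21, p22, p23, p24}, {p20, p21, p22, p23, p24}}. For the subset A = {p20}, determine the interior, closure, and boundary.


int(A) = ∅, cl(A) = {p20}, ∂A = {p20}.

Closed sets in (X, τ) are complements of opens:
  closed(X, τ) = {∅, {p20}, {p21, p23, p24}, {p20, p21, p23, p24}, {p20, p21, p22, p23, p24}}.
int(A) = ⋃ {U ∈ τ : U ⊆ A}. Opens contained in A: ∅.
Taking the union of these: int(A) = ∅.
cl(A) = ⋂ {C closed : A ⊆ C}. Closed sets containing A: {p20}, {p20, p21, p23, p24}, {p20, p21, p22, p23, p24}.
Intersecting these: cl(A) = {p20}.
∂A = cl(A) ∖ int(A) = {p20} ∖ ∅ = {p20}.


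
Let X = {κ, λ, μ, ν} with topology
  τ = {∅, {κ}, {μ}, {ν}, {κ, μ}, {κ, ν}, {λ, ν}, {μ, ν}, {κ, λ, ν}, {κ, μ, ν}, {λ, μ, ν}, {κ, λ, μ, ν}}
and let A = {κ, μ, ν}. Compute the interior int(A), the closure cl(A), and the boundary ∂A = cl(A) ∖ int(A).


int(A) = {κ, μ, ν}, cl(A) = {κ, λ, μ, ν}, ∂A = {λ}.

Closed sets in (X, τ) are complements of opens:
  closed(X, τ) = {∅, {κ}, {λ}, {μ}, {κ, λ}, {κ, μ}, {λ, μ}, {λ, ν}, {κ, λ, μ}, {κ, λ, ν}, {λ, μ, ν}, {κ, λ, μ, ν}}.
int(A) = ⋃ {U ∈ τ : U ⊆ A}. Opens contained in A: ∅, {κ}, {μ}, {ν}, {κ, μ}, {κ, ν}, {μ, ν}, {κ, μ, ν}.
Taking the union of these: int(A) = {κ, μ, ν}.
cl(A) = ⋂ {C closed : A ⊆ C}. Closed sets containing A: {κ, λ, μ, ν}.
Intersecting these: cl(A) = {κ, λ, μ, ν}.
∂A = cl(A) ∖ int(A) = {κ, λ, μ, ν} ∖ {κ, μ, ν} = {λ}.


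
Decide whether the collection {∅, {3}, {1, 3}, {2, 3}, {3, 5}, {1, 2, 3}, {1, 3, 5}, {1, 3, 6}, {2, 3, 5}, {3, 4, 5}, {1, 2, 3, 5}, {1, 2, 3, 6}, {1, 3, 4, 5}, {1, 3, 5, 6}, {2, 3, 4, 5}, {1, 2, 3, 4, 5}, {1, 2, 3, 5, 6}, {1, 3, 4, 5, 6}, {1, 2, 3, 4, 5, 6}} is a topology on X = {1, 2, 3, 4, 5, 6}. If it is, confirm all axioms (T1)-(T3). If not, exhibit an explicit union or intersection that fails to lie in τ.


τ IS a topology on X.

Axiom (T1): ∅ ∈ τ? Yes; X ∈ τ? Yes.
Axiom (T2/T3): check pairwise unions and intersections of members of τ.
All pairwise intersections and unions checked — each lies in τ. Therefore τ satisfies (T1), (T2), (T3): it IS a topology on X.


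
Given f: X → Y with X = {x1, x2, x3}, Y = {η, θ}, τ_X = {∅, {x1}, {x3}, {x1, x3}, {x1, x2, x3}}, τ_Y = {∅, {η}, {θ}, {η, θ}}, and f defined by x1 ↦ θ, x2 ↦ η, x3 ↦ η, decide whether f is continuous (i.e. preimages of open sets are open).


f is NOT continuous.

Compute f^{-1}(U) for each U ∈ τ_Y:
  U = ∅: f^{-1}(U) = ∅ ∈ τ_X ✓.
  U = {η}: f^{-1}(U) = {x2, x3} ∉ τ_X ✗.
  U = {θ}: f^{-1}(U) = {x1} ∈ τ_X ✓.
  U = {η, θ}: f^{-1}(U) = {x1, x2, x3} ∈ τ_X ✓.
Found U = {η} with f^{-1}(U) = {x2, x3} not in τ_X. Therefore f is NOT continuous.


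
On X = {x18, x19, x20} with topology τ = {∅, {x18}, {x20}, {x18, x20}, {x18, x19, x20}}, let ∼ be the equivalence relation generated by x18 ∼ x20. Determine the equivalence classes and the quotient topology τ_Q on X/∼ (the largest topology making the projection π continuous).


X/∼ = {[x18=x20], [x19]}; |τ_Q| = 3.

Equivalence classes: [x18=x20], [x19].
Quotient map π: X → X/∼ sends x18 ↦ [x18=x20], x19 ↦ [x19], x20 ↦ [x18=x20].
For each subset V ⊆ X/∼, compute π^{-1}(V) ⊆ X and check whether π^{-1}(V) ∈ τ. V is open in τ_Q iff π^{-1}(V) ∈ τ.
  V = {}: π^{-1}(V) = ∅ ∈ τ ✓.
  V = {[x18=x20]}: π^{-1}(V) = {x18, x20} ∈ τ ✓.
  V = {[x19]}: π^{-1}(V) = {x19} ∉ τ ✗.
  V = {[x18=x20], [x19]}: π^{-1}(V) = {x18, x19, x20} ∈ τ ✓.
Open sets in the quotient: τ_Q = {{}, {[x18=x20]}, {[x18=x20], [x19]}} (3 elements).


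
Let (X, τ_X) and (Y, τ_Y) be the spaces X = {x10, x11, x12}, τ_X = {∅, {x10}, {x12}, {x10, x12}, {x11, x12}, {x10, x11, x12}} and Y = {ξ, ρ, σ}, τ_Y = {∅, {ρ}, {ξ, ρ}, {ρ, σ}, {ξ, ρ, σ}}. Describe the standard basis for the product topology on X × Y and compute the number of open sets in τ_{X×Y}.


Basis B = {∅ × ∅, {x10} × {ρ}, {x12} × {ρ}, {x10} × {ξ, ρ}, {x10} × {ρ, σ}, {x10, x12} × {ρ}, {x11, x12} × {ρ}, {x12} × {ξ, ρ}, {x12} × {ρ, σ}, {x10} × {ξ, ρ, σ}, {x10, x11, x12} × {ρ}, {x12} × {ξ, ρ, σ}, {x10, x12} × {ξ, ρ}, {x10, x12} × {ρ, σ}, {x11, x12} × {ξ, ρ}, {x11, x12} × {ρ, σ}, {x10, x12} × {ξ, ρ, σ}, {x10, x11, x12} × {ξ, ρ}, {x10, x11, x12} × {ρ, σ}, {x11, x12} × {ξ, ρ, σ}, {x10, x11, x12} × {ξ, ρ, σ}}; |τ_{X×Y}| = 70.

Enumerate products U × V with U ∈ τ_X, V ∈ τ_Y (deduplicated):
  ∅ × ∅ = {} (∅)
  {x10} × {ρ} = {(x10,ρ)}
  {x12} × {ρ} = {(x12,ρ)}
  {x10} × {ξ, ρ} = {(x10,ξ), (x10,ρ)}
  {x10} × {ρ, σ} = {(x10,ρ), (x10,σ)}
  {x10, x12} × {ρ} = {(x10,ρ), (x12,ρ)}
  {x11, x12} × {ρ} = {(x11,ρ), (x12,ρ)}
  {x12} × {ξ, ρ} = {(x12,ξ), (x12,ρ)}
  {x12} × {ρ, σ} = {(x12,ρ), (x12,σ)}
  {x10} × {ξ, ρ, σ} = {(x10,ξ), (x10,ρ), (x10,σ)}
  {x10, x11, x12} × {ρ} = {(x10,ρ), (x11,ρ), (x12,ρ)}
  {x12} × {ξ, ρ, σ} = {(x12,ξ), (x12,ρ), (x12,σ)}
  {x10, x12} × {ξ, ρ} = {(x10,ξ), (x10,ρ), (x12,ξ), (x12,ρ)}
  {x10, x12} × {ρ, σ} = {(x10,ρ), (x10,σ), (x12,ρ), (x12,σ)}
  {x11, x12} × {ξ, ρ} = {(x11,ξ), (x11,ρ), (x12,ξ), (x12,ρ)}
  {x11, x12} × {ρ, σ} = {(x11,ρ), (x11,σ), (x12,ρ), (x12,σ)}
  {x10, x12} × {ξ, ρ, σ} = {(x10,ξ), (x10,ρ), (x10,σ), (x12,ξ), (x12,ρ), (x12,σ)}
  {x10, x11, x12} × {ξ, ρ} = {(x10,ξ), (x10,ρ), (x11,ξ), (x11,ρ), (x12,ξ), (x12,ρ)}
  {x10, x11, x12} × {ρ, σ} = {(x10,ρ), (x10,σ), (x11,ρ), (x11,σ), (x12,ρ), (x12,σ)}
  {x11, x12} × {ξ, ρ, σ} = {(x11,ξ), (x11,ρ), (x11,σ), (x12,ξ), (x12,ρ), (x12,σ)}
  {x10, x11, x12} × {ξ, ρ, σ} = {(x10,ξ), (x10,ρ), (x10,σ), (x11,ξ), (x11,ρ), (x11,σ), (x12,ξ), (x12,ρ), (x12,σ)}
These 21 distinct sets form the basis B.
Close under arbitrary unions to get τ_{X×Y}; counting gives |τ_{X×Y}| = 70.


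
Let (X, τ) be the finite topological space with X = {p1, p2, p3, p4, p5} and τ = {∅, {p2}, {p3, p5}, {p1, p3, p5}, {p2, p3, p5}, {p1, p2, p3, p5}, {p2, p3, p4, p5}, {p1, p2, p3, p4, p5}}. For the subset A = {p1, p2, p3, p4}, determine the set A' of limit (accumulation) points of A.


A' = {p1, p4, p5}

For each x ∈ X, list the open sets U ∈ τ with x ∈ U, then check whether U ∩ (A ∖ {x}) ≠ ∅ for every such U.
  x = p1: opens ∋ x are {p1, p3, p5}, {p1, p2, p3, p5}, {p1, p2, p3, p4, p5}; each meets A ∖ {p1}, so x IS a limit point.
  x = p2: open {p2} ∋ x has {p2} ∩ (A ∖ {p2}) = ∅, so x is NOT a limit point.
  x = p3: open {p3, p5} ∋ x has {p3, p5} ∩ (A ∖ {p3}) = ∅, so x is NOT a limit point.
  x = p4: opens ∋ x are {p2, p3, p4, p5}, {p1, p2, p3, p4, p5}; each meets A ∖ {p4}, so x IS a limit point.
  x = p5: opens ∋ x are {p3, p5}, {p1, p3, p5}, {p2, p3, p5}, {p1, p2, p3, p5}, {p2, p3, p4, p5}, {p1, p2, p3, p4, p5}; each meets A ∖ {p5}, so x IS a limit point.
Collecting: A' = {p1, p4, p5}.


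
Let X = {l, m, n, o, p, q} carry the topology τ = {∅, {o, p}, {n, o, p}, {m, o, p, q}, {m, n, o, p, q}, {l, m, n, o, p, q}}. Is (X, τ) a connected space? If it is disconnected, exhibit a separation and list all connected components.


(X, τ) is connected.

Find clopen sets (U ∈ τ with X ∖ U ∈ τ):
  U = ∅, X ∖ U = {l, m, n, o, p, q} — both open, so U is clopen.
  U = {l, m, n, o, p, q}, X ∖ U = ∅ — both open, so U is clopen.
Only trivial clopens (∅ and X) exist, so (X, τ) is connected.
Compute connected components by grouping points that agree on all clopens:
  component: {l, m, n, o, p, q}


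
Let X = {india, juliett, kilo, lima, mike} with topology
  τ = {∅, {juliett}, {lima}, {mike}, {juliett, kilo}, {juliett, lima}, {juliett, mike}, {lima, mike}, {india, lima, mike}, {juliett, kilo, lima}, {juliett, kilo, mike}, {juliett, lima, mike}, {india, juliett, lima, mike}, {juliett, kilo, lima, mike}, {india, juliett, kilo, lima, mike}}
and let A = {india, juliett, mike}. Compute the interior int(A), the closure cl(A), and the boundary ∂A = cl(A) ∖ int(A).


int(A) = {juliett, mike}, cl(A) = {india, juliett, kilo, mike}, ∂A = {india, kilo}.

Closed sets in (X, τ) are complements of opens:
  closed(X, τ) = {∅, {india}, {kilo}, {india, kilo}, {india, lima}, {india, mike}, {juliett, kilo}, {india, juliett, kilo}, {india, kilo, lima}, {india, kilo, mike}, {india, lima, mike}, {india, juliett, kilo, lima}, {india, juliett, kilo, mike}, {india, kilo, lima, mike}, {india, juliett, kilo, lima, mike}}.
int(A) = ⋃ {U ∈ τ : U ⊆ A}. Opens contained in A: ∅, {juliett}, {mike}, {juliett, mike}.
Taking the union of these: int(A) = {juliett, mike}.
cl(A) = ⋂ {C closed : A ⊆ C}. Closed sets containing A: {india, juliett, kilo, mike}, {india, juliett, kilo, lima, mike}.
Intersecting these: cl(A) = {india, juliett, kilo, mike}.
∂A = cl(A) ∖ int(A) = {india, juliett, kilo, mike} ∖ {juliett, mike} = {india, kilo}.


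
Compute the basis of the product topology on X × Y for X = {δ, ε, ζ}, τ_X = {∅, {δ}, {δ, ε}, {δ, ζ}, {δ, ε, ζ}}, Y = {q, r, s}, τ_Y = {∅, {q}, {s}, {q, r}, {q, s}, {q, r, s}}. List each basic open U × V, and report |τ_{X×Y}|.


Basis B = {∅ × ∅, {δ} × {q}, {δ} × {s}, {δ} × {q, r}, {δ} × {q, s}, {δ, ε} × {q}, {δ, ζ} × {q}, {δ, ε} × {s}, {δ, ζ} × {s}, {δ} × {q, r, s}, {δ, ε, ζ} × {q}, {δ, ε, ζ} × {s}, {δ, ε} × {q, r}, {δ, ζ} × {q, r}, {δ, ε} × {q, s}, {δ, ζ} × {q, s}, {δ, ε} × {q, r, s}, {δ, ζ} × {q, r, s}, {δ, ε, ζ} × {q, r}, {δ, ε, ζ} × {q, s}, {δ, ε, ζ} × {q, r, s}}; |τ_{X×Y}| = 70.

Enumerate products U × V with U ∈ τ_X, V ∈ τ_Y (deduplicated):
  ∅ × ∅ = {} (∅)
  {δ} × {q} = {(δ,q)}
  {δ} × {s} = {(δ,s)}
  {δ} × {q, r} = {(δ,q), (δ,r)}
  {δ} × {q, s} = {(δ,q), (δ,s)}
  {δ, ε} × {q} = {(δ,q), (ε,q)}
  {δ, ζ} × {q} = {(δ,q), (ζ,q)}
  {δ, ε} × {s} = {(δ,s), (ε,s)}
  {δ, ζ} × {s} = {(δ,s), (ζ,s)}
  {δ} × {q, r, s} = {(δ,q), (δ,r), (δ,s)}
  {δ, ε, ζ} × {q} = {(δ,q), (ε,q), (ζ,q)}
  {δ, ε, ζ} × {s} = {(δ,s), (ε,s), (ζ,s)}
  {δ, ε} × {q, r} = {(δ,q), (δ,r), (ε,q), (ε,r)}
  {δ, ζ} × {q, r} = {(δ,q), (δ,r), (ζ,q), (ζ,r)}
  {δ, ε} × {q, s} = {(δ,q), (δ,s), (ε,q), (ε,s)}
  {δ, ζ} × {q, s} = {(δ,q), (δ,s), (ζ,q), (ζ,s)}
  {δ, ε} × {q, r, s} = {(δ,q), (δ,r), (δ,s), (ε,q), (ε,r), (ε,s)}
  {δ, ζ} × {q, r, s} = {(δ,q), (δ,r), (δ,s), (ζ,q), (ζ,r), (ζ,s)}
  {δ, ε, ζ} × {q, r} = {(δ,q), (δ,r), (ε,q), (ε,r), (ζ,q), (ζ,r)}
  {δ, ε, ζ} × {q, s} = {(δ,q), (δ,s), (ε,q), (ε,s), (ζ,q), (ζ,s)}
  {δ, ε, ζ} × {q, r, s} = {(δ,q), (δ,r), (δ,s), (ε,q), (ε,r), (ε,s), (ζ,q), (ζ,r), (ζ,s)}
These 21 distinct sets form the basis B.
Close under arbitrary unions to get τ_{X×Y}; counting gives |τ_{X×Y}| = 70.


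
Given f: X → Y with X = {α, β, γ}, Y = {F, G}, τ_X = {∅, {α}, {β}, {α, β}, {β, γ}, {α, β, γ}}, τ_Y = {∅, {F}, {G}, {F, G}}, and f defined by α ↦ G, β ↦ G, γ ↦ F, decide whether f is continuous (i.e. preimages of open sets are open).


f is NOT continuous.

Compute f^{-1}(U) for each U ∈ τ_Y:
  U = ∅: f^{-1}(U) = ∅ ∈ τ_X ✓.
  U = {F}: f^{-1}(U) = {γ} ∉ τ_X ✗.
  U = {G}: f^{-1}(U) = {α, β} ∈ τ_X ✓.
  U = {F, G}: f^{-1}(U) = {α, β, γ} ∈ τ_X ✓.
Found U = {F} with f^{-1}(U) = {γ} not in τ_X. Therefore f is NOT continuous.


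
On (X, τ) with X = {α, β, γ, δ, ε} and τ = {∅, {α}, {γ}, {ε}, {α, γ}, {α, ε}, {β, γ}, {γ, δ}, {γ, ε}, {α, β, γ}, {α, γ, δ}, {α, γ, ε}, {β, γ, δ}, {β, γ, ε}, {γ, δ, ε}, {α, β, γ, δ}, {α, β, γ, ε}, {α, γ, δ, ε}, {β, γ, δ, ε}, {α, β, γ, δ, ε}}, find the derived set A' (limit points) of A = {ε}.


A' = ∅

For each x ∈ X, list the open sets U ∈ τ with x ∈ U, then check whether U ∩ (A ∖ {x}) ≠ ∅ for every such U.
  x = α: open {α} ∋ x has {α} ∩ (A ∖ {α}) = ∅, so x is NOT a limit point.
  x = β: open {β, γ} ∋ x has {β, γ} ∩ (A ∖ {β}) = ∅, so x is NOT a limit point.
  x = γ: open {γ} ∋ x has {γ} ∩ (A ∖ {γ}) = ∅, so x is NOT a limit point.
  x = δ: open {γ, δ} ∋ x has {γ, δ} ∩ (A ∖ {δ}) = ∅, so x is NOT a limit point.
  x = ε: open {ε} ∋ x has {ε} ∩ (A ∖ {ε}) = ∅, so x is NOT a limit point.
Collecting: A' = ∅.


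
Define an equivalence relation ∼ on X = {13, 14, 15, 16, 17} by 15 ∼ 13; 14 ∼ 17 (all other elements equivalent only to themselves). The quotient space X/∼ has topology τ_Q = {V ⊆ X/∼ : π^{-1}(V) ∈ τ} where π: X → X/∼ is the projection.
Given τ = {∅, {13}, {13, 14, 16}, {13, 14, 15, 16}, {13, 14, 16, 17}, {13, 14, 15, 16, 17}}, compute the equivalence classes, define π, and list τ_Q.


X/∼ = {[13=15], [14=17], [16]}; |τ_Q| = 2.

Equivalence classes: [13=15], [14=17], [16].
Quotient map π: X → X/∼ sends 13 ↦ [13=15], 14 ↦ [14=17], 15 ↦ [13=15], 16 ↦ [16], 17 ↦ [14=17].
For each subset V ⊆ X/∼, compute π^{-1}(V) ⊆ X and check whether π^{-1}(V) ∈ τ. V is open in τ_Q iff π^{-1}(V) ∈ τ.
  V = {}: π^{-1}(V) = ∅ ∈ τ ✓.
  V = {[13=15]}: π^{-1}(V) = {13, 15} ∉ τ ✗.
  V = {[14=17]}: π^{-1}(V) = {14, 17} ∉ τ ✗.
  V = {[13=15], [14=17]}: π^{-1}(V) = {13, 14, 15, 17} ∉ τ ✗.
  V = {[16]}: π^{-1}(V) = {16} ∉ τ ✗.
  V = {[13=15], [16]}: π^{-1}(V) = {13, 15, 16} ∉ τ ✗.
  V = {[14=17], [16]}: π^{-1}(V) = {14, 16, 17} ∉ τ ✗.
  V = {[13=15], [14=17], [16]}: π^{-1}(V) = {13, 14, 15, 16, 17} ∈ τ ✓.
Open sets in the quotient: τ_Q = {{}, {[13=15], [14=17], [16]}} (2 elements).


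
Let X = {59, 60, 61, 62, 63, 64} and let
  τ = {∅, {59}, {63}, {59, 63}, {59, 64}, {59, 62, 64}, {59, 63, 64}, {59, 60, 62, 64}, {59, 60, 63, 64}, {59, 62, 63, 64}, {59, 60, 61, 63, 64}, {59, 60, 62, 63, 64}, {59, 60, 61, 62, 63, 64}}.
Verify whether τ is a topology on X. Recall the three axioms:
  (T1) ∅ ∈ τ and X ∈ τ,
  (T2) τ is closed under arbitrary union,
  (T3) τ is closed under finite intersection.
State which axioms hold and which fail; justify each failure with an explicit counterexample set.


τ is NOT a topology on X.

Axiom (T1): ∅ ∈ τ? Yes; X ∈ τ? Yes.
Axiom (T2/T3): check pairwise unions and intersections of members of τ.
Counterexample for (T3): {59, 60, 62, 64} ∩ {59, 60, 63, 64} = {59, 60, 64} ∉ τ. Therefore τ is NOT a topology.


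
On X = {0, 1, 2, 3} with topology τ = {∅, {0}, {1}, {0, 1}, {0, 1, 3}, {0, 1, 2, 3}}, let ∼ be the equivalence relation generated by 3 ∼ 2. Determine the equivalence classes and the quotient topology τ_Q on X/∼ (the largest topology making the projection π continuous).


X/∼ = {[0], [1], [2=3]}; |τ_Q| = 5.

Equivalence classes: [0], [1], [2=3].
Quotient map π: X → X/∼ sends 0 ↦ [0], 1 ↦ [1], 2 ↦ [2=3], 3 ↦ [2=3].
For each subset V ⊆ X/∼, compute π^{-1}(V) ⊆ X and check whether π^{-1}(V) ∈ τ. V is open in τ_Q iff π^{-1}(V) ∈ τ.
  V = {}: π^{-1}(V) = ∅ ∈ τ ✓.
  V = {[0]}: π^{-1}(V) = {0} ∈ τ ✓.
  V = {[1]}: π^{-1}(V) = {1} ∈ τ ✓.
  V = {[0], [1]}: π^{-1}(V) = {0, 1} ∈ τ ✓.
  V = {[2=3]}: π^{-1}(V) = {2, 3} ∉ τ ✗.
  V = {[0], [2=3]}: π^{-1}(V) = {0, 2, 3} ∉ τ ✗.
  V = {[1], [2=3]}: π^{-1}(V) = {1, 2, 3} ∉ τ ✗.
  V = {[0], [1], [2=3]}: π^{-1}(V) = {0, 1, 2, 3} ∈ τ ✓.
Open sets in the quotient: τ_Q = {{}, {[0]}, {[1]}, {[0], [1]}, {[0], [1], [2=3]}} (5 elements).


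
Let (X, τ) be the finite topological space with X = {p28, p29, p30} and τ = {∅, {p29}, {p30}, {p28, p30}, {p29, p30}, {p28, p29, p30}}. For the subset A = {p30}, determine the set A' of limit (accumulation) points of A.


A' = {p28}

For each x ∈ X, list the open sets U ∈ τ with x ∈ U, then check whether U ∩ (A ∖ {x}) ≠ ∅ for every such U.
  x = p28: opens ∋ x are {p28, p30}, {p28, p29, p30}; each meets A ∖ {p28}, so x IS a limit point.
  x = p29: open {p29} ∋ x has {p29} ∩ (A ∖ {p29}) = ∅, so x is NOT a limit point.
  x = p30: open {p30} ∋ x has {p30} ∩ (A ∖ {p30}) = ∅, so x is NOT a limit point.
Collecting: A' = {p28}.


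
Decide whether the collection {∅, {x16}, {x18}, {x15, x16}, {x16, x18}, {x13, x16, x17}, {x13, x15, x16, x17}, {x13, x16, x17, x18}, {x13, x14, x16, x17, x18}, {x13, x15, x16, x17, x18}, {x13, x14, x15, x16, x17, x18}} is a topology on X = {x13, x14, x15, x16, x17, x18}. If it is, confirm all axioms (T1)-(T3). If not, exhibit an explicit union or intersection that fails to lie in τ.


τ is NOT a topology on X.

Axiom (T1): ∅ ∈ τ? Yes; X ∈ τ? Yes.
Axiom (T2/T3): check pairwise unions and intersections of members of τ.
Counterexample for (T2): {x18} ∪ {x15, x16} = {x15, x16, x18} ∉ τ. Therefore τ is NOT a topology.


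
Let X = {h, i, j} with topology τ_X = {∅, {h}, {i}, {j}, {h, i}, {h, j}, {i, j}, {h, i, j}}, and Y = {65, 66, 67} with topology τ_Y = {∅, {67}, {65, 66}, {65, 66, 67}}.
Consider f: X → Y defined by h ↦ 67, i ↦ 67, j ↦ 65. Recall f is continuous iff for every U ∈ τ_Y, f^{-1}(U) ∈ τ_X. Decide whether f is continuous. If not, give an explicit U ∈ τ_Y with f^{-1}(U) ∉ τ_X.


f IS continuous.

Compute f^{-1}(U) for each U ∈ τ_Y:
  U = ∅: f^{-1}(U) = ∅ ∈ τ_X ✓.
  U = {67}: f^{-1}(U) = {h, i} ∈ τ_X ✓.
  U = {65, 66}: f^{-1}(U) = {j} ∈ τ_X ✓.
  U = {65, 66, 67}: f^{-1}(U) = {h, i, j} ∈ τ_X ✓.
Every preimage lies in τ_X, so f IS continuous.


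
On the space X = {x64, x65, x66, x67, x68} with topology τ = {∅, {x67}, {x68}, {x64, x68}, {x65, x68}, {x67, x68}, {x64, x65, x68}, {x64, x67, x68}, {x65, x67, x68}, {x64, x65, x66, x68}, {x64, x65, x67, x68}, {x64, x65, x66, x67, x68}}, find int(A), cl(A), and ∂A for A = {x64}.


int(A) = ∅, cl(A) = {x64, x66}, ∂A = {x64, x66}.

Closed sets in (X, τ) are complements of opens:
  closed(X, τ) = {∅, {x66}, {x67}, {x64, x66}, {x65, x66}, {x66, x67}, {x64, x65, x66}, {x64, x66, x67}, {x65, x66, x67}, {x64, x65, x66, x67}, {x64, x65, x66, x68}, {x64, x65, x66, x67, x68}}.
int(A) = ⋃ {U ∈ τ : U ⊆ A}. Opens contained in A: ∅.
Taking the union of these: int(A) = ∅.
cl(A) = ⋂ {C closed : A ⊆ C}. Closed sets containing A: {x64, x66}, {x64, x65, x66}, {x64, x66, x67}, {x64, x65, x66, x67}, {x64, x65, x66, x68}, {x64, x65, x66, x67, x68}.
Intersecting these: cl(A) = {x64, x66}.
∂A = cl(A) ∖ int(A) = {x64, x66} ∖ ∅ = {x64, x66}.
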